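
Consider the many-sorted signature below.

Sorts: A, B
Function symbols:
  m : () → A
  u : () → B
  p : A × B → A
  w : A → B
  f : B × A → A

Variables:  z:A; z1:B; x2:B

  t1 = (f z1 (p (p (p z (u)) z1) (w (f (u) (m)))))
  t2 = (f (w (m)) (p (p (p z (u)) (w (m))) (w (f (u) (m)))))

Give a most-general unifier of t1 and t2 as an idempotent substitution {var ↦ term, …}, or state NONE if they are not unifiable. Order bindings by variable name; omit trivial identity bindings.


{z1 ↦ (w (m))}


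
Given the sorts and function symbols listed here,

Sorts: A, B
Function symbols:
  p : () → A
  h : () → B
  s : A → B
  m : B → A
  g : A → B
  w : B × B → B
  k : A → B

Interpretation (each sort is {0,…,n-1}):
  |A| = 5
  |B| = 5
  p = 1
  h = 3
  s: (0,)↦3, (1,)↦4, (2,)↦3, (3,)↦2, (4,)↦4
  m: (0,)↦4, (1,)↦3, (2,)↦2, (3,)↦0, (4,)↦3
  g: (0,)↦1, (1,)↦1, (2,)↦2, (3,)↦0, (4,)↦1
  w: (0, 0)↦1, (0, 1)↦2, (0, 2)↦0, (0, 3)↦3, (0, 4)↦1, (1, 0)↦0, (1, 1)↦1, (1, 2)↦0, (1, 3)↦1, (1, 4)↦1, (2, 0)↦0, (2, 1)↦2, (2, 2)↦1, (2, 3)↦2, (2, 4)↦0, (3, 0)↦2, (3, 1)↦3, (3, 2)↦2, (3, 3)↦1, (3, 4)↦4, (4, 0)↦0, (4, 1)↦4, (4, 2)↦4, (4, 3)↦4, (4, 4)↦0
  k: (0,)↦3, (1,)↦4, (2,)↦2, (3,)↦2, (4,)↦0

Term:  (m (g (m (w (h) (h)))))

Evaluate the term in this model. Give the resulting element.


  h = 3
  h = 3
  (w (h) (h)) = w(3, 3) = 1
  (m (w (h) (h))) = m(1,) = 3
  (g (m (w (h) (h)))) = g(3,) = 0
  (m (g (m (w (h) (h))))) = m(0,) = 4

value = 4


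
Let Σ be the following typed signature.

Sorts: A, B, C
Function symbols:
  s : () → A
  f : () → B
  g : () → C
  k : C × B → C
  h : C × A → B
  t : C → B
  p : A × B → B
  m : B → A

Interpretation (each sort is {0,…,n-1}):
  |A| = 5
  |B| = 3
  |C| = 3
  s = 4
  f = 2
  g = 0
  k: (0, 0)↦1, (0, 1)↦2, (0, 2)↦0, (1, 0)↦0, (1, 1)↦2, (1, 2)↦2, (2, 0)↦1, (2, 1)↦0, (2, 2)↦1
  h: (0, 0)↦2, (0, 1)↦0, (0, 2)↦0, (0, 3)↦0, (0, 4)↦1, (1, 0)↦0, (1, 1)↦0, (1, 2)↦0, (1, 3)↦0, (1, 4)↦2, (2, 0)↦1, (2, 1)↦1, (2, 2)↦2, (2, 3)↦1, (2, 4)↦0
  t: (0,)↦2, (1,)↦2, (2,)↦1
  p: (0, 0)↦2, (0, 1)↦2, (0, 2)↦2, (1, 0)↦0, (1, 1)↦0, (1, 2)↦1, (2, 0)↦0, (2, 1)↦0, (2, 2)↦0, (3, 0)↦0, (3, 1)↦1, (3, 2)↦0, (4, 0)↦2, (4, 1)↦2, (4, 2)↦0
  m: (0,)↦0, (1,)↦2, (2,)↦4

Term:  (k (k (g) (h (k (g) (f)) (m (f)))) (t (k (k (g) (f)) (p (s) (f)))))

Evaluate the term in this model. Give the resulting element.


  g = 0
  g = 0
  f = 2
  (k (g) (f)) = k(0, 2) = 0
  f = 2
  (m (f)) = m(2,) = 4
  (h (k (g) (f)) (m (f))) = h(0, 4) = 1
  (k (g) (h (k (g) (f)) (m (f)))) = k(0, 1) = 2
  g = 0
  f = 2
  (k (g) (f)) = k(0, 2) = 0
  s = 4
  f = 2
  (p (s) (f)) = p(4, 2) = 0
  (k (k (g) (f)) (p (s) (f))) = k(0, 0) = 1
  (t (k (k (g) (f)) (p (s) (f)))) = t(1,) = 2
  (k (k (g) (h (k (g) (f)) (m (f)))) (t (k (k (g) (f)) (p (s) (f))))) = k(2, 2) = 1

value = 1


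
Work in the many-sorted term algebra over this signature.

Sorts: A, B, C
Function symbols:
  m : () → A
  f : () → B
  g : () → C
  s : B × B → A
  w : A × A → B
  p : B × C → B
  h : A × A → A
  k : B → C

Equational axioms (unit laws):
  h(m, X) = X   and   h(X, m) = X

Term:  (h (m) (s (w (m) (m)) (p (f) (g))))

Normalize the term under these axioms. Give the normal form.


normal form = (s (w (m) (m)) (p (f) (g)))

1. (h (m) (s (w (m) (m)) (p (f) (g))))  →  (s (w (m) (m)) (p (f) (g)))


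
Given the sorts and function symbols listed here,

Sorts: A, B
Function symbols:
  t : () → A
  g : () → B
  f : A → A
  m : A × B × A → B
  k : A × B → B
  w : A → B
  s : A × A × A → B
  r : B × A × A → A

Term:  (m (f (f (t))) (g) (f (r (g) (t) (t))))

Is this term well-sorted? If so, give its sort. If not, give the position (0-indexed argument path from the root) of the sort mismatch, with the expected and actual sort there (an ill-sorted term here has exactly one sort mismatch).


      (t) : A
    (f (t)) : A
  (f (f (t))) : A
  (g) : B
      (g) : B
      (t) : A
      (t) : A
    (r (g) (t) (t)) : A
  (f (r (g) (t) (t))) : A
(m (f (f (t))) (g) (f (r (g) (t) (t)))) : B

well-sorted; sort = B


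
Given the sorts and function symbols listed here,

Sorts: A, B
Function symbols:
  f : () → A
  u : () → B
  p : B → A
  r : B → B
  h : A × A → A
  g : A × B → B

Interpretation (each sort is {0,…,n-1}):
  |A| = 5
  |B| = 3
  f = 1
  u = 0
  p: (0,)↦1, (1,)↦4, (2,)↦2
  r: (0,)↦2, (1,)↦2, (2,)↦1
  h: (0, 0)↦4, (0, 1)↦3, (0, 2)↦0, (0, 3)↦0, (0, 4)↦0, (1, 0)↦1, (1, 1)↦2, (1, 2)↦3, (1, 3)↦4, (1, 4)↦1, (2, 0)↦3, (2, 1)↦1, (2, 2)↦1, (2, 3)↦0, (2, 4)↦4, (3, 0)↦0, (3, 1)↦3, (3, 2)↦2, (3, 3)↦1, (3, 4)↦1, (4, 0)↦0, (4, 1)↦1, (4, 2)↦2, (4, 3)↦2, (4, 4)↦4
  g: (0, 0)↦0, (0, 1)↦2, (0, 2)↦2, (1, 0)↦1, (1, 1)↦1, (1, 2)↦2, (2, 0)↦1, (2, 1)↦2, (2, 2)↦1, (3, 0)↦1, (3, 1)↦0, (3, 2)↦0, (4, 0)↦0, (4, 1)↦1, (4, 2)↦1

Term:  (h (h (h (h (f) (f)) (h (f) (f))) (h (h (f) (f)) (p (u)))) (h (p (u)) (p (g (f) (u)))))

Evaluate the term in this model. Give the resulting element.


value = 1

  f = 1
  f = 1
  (h (f) (f)) = h(1, 1) = 2
  f = 1
  f = 1
  (h (f) (f)) = h(1, 1) = 2
  (h (h (f) (f)) (h (f) (f))) = h(2, 2) = 1
  f = 1
  f = 1
  (h (f) (f)) = h(1, 1) = 2
  u = 0
  (p (u)) = p(0,) = 1
  (h (h (f) (f)) (p (u))) = h(2, 1) = 1
  (h (h (h (f) (f)) (h (f) (f))) (h (h (f) (f)) (p (u)))) = h(1, 1) = 2
  u = 0
  (p (u)) = p(0,) = 1
  f = 1
  u = 0
  (g (f) (u)) = g(1, 0) = 1
  (p (g (f) (u))) = p(1,) = 4
  (h (p (u)) (p (g (f) (u)))) = h(1, 4) = 1
  (h (h (h (h (f) (f)) (h (f) (f))) (h (h (f) (f)) (p (u)))) (h (p (u)) (p (g (f) (u))))) = h(2, 1) = 1


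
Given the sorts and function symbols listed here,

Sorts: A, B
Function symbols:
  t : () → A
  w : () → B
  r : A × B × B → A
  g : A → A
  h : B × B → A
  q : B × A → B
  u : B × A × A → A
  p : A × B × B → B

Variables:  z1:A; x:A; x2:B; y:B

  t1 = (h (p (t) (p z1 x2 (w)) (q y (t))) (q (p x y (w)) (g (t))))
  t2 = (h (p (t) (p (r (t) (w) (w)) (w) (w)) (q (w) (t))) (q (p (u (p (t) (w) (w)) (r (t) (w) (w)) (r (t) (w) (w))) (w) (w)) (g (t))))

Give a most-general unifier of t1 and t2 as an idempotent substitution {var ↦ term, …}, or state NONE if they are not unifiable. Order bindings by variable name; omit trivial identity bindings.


{x ↦ (u (p (t) (w) (w)) (r (t) (w) (w)) (r (t) (w) (w))), x2 ↦ (w), y ↦ (w), z1 ↦ (r (t) (w) (w))}


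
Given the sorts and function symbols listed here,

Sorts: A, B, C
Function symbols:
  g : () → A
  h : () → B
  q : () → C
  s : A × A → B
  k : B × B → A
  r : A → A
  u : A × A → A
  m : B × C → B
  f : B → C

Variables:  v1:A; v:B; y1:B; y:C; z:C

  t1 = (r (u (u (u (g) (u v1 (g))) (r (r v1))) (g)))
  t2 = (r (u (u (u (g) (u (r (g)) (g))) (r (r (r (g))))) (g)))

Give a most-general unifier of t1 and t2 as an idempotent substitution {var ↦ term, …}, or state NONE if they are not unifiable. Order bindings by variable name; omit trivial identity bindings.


{v1 ↦ (r (g))}


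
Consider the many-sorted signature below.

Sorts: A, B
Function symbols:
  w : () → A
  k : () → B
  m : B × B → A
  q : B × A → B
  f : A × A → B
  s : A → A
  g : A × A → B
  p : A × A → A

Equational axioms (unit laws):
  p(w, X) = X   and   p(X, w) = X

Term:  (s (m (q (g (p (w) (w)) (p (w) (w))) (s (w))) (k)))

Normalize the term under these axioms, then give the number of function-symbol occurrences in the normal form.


size = 9

1. (s (m (q (g (p (w) (w)) (p (w) (w))) (s (w))) (k)))  →  (s (m (q (g (w) (p (w) (w))) (s (w))) (k)))
2. (s (m (q (g (w) (p (w) (w))) (s (w))) (k)))  →  (s (m (q (g (w) (w)) (s (w))) (k)))
normal form: (s (m (q (g (w) (w)) (s (w))) (k)))


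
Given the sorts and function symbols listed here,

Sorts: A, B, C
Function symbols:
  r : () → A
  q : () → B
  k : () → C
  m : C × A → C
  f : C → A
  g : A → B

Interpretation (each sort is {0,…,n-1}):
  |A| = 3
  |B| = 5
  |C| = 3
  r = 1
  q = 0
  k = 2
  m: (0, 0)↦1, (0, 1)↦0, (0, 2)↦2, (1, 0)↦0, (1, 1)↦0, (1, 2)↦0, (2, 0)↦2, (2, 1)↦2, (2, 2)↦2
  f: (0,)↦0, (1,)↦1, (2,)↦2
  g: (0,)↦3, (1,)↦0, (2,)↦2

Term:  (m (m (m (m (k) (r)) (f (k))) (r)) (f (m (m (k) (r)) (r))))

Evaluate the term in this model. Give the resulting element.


  k = 2
  r = 1
  (m (k) (r)) = m(2, 1) = 2
  k = 2
  (f (k)) = f(2,) = 2
  (m (m (k) (r)) (f (k))) = m(2, 2) = 2
  r = 1
  (m (m (m (k) (r)) (f (k))) (r)) = m(2, 1) = 2
  k = 2
  r = 1
  (m (k) (r)) = m(2, 1) = 2
  r = 1
  (m (m (k) (r)) (r)) = m(2, 1) = 2
  (f (m (m (k) (r)) (r))) = f(2,) = 2
  (m (m (m (m (k) (r)) (f (k))) (r)) (f (m (m (k) (r)) (r)))) = m(2, 2) = 2

value = 2


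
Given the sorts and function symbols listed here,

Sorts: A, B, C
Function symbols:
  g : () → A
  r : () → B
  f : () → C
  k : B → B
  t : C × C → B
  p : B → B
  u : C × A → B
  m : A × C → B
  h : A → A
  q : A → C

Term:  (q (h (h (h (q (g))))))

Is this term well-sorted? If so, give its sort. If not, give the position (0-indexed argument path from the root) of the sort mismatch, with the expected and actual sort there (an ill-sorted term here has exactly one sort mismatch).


ill-sorted at position [0, 0, 0, 0]: expected A, got C

          (g) : A
        (q (g)) : C
      (h (q (g))) : ✗ arg 0 at [0, 0, 0, 0] has sort C, expected A


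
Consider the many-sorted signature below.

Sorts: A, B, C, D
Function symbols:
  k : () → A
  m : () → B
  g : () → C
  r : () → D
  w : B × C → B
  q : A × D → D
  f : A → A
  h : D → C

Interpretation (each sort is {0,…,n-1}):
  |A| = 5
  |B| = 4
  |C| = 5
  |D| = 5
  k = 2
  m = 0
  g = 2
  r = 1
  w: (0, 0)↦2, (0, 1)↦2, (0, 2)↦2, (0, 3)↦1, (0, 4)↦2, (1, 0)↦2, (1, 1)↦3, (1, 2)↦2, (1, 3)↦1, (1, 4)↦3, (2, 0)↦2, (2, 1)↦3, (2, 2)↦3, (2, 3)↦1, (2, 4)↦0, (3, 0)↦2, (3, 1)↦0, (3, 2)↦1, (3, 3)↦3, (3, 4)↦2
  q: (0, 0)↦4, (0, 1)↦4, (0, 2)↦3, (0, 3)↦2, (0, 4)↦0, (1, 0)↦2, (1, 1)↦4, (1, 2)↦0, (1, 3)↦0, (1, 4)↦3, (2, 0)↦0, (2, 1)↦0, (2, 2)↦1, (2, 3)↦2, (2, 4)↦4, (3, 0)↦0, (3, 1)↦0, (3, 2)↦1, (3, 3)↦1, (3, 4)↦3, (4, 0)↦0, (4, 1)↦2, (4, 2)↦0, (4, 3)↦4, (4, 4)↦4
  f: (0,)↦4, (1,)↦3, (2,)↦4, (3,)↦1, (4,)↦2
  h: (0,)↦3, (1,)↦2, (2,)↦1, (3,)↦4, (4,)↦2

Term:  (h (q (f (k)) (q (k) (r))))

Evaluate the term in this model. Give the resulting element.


value = 3

  k = 2
  (f (k)) = f(2,) = 4
  k = 2
  r = 1
  (q (k) (r)) = q(2, 1) = 0
  (q (f (k)) (q (k) (r))) = q(4, 0) = 0
  (h (q (f (k)) (q (k) (r)))) = h(0,) = 3


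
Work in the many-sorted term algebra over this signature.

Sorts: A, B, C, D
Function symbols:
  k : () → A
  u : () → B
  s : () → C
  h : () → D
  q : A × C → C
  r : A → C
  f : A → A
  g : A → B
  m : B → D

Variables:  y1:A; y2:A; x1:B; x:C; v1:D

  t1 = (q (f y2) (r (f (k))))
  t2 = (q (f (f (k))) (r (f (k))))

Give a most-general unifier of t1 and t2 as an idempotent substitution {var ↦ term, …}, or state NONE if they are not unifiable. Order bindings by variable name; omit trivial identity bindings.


{y2 ↦ (f (k))}


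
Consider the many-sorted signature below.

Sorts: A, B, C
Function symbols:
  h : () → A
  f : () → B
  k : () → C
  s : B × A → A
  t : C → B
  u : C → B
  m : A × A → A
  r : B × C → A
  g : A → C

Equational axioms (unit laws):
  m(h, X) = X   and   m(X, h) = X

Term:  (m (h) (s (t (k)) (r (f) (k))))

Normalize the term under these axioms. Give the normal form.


normal form = (s (t (k)) (r (f) (k)))

1. (m (h) (s (t (k)) (r (f) (k))))  →  (s (t (k)) (r (f) (k)))


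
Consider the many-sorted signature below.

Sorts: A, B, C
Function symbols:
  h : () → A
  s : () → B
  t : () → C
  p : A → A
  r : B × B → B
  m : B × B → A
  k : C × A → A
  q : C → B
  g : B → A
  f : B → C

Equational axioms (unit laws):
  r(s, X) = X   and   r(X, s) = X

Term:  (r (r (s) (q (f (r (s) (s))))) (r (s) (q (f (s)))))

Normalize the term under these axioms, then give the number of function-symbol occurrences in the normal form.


size = 7

1. (r (r (s) (q (f (r (s) (s))))) (r (s) (q (f (s)))))  →  (r (q (f (r (s) (s)))) (r (s) (q (f (s)))))
2. (r (q (f (r (s) (s)))) (r (s) (q (f (s)))))  →  (r (q (f (s))) (r (s) (q (f (s)))))
3. (r (q (f (s))) (r (s) (q (f (s)))))  →  (r (q (f (s))) (q (f (s))))
normal form: (r (q (f (s))) (q (f (s))))


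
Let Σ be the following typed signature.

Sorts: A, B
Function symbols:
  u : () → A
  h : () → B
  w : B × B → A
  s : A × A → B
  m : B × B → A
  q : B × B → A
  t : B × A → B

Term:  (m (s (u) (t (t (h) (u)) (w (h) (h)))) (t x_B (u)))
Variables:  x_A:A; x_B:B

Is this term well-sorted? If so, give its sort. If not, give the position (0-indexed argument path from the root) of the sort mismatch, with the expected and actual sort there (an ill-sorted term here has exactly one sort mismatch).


ill-sorted at position [0, 1]: expected A, got B

    (u) : A
        (h) : B
        (u) : A
      (t (h) (u)) : B
        (h) : B
        (h) : B
      (w (h) (h)) : A
    (t (t (h) (u)) (w (h) (h))) : B
  (s (u) (t (t (h) (u)) (w (h) (h)))) : ✗ arg 1 at [0, 1] has sort B, expected A
    x_B : B
    (u) : A
  (t x_B (u)) : B


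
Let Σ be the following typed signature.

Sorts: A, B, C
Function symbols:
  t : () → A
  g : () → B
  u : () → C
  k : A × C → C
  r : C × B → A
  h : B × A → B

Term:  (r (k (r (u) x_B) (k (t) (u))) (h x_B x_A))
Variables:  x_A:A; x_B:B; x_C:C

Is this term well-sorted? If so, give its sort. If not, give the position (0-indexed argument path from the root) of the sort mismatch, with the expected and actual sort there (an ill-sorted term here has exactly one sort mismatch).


      (u) : C
      x_B : B
    (r (u) x_B) : A
      (t) : A
      (u) : C
    (k (t) (u)) : C
  (k (r (u) x_B) (k (t) (u))) : C
    x_B : B
    x_A : A
  (h x_B x_A) : B
(r (k (r (u) x_B) (k (t) (u))) (h x_B x_A)) : A

well-sorted; sort = A


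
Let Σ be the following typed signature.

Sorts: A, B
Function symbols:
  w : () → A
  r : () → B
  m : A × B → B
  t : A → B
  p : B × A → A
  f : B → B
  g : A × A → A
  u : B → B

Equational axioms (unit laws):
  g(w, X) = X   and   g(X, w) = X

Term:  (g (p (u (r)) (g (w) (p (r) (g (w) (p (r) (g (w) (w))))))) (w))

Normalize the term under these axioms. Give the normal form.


1. (g (p (u (r)) (g (w) (p (r) (g (w) (p (r) (g (w) (w))))))) (w))  →  (p (u (r)) (g (w) (p (r) (g (w) (p (r) (g (w) (w)))))))
2. (p (u (r)) (g (w) (p (r) (g (w) (p (r) (g (w) (w)))))))  →  (p (u (r)) (p (r) (g (w) (p (r) (g (w) (w))))))
3. (p (u (r)) (p (r) (g (w) (p (r) (g (w) (w))))))  →  (p (u (r)) (p (r) (p (r) (g (w) (w)))))
4. (p (u (r)) (p (r) (p (r) (g (w) (w)))))  →  (p (u (r)) (p (r) (p (r) (w))))

normal form = (p (u (r)) (p (r) (p (r) (w))))


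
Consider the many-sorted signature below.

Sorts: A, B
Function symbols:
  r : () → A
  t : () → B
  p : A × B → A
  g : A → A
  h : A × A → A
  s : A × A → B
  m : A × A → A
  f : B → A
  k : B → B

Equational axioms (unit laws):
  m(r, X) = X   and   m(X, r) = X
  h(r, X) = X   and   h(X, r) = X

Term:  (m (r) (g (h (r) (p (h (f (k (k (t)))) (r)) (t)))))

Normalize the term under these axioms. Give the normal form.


normal form = (g (p (f (k (k (t)))) (t)))

1. (m (r) (g (h (r) (p (h (f (k (k (t)))) (r)) (t)))))  →  (g (h (r) (p (h (f (k (k (t)))) (r)) (t))))
2. (g (h (r) (p (h (f (k (k (t)))) (r)) (t))))  →  (g (p (h (f (k (k (t)))) (r)) (t)))
3. (g (p (h (f (k (k (t)))) (r)) (t)))  →  (g (p (f (k (k (t)))) (t)))


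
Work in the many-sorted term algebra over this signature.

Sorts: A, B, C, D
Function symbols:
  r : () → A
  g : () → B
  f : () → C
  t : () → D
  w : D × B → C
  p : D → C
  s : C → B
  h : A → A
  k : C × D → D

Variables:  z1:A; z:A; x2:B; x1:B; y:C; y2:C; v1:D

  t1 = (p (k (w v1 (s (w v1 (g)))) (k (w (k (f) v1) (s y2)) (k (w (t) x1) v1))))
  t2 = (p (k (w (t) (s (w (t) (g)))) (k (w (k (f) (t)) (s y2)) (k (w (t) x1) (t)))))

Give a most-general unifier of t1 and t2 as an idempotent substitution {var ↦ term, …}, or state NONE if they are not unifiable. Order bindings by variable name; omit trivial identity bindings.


{v1 ↦ (t)}


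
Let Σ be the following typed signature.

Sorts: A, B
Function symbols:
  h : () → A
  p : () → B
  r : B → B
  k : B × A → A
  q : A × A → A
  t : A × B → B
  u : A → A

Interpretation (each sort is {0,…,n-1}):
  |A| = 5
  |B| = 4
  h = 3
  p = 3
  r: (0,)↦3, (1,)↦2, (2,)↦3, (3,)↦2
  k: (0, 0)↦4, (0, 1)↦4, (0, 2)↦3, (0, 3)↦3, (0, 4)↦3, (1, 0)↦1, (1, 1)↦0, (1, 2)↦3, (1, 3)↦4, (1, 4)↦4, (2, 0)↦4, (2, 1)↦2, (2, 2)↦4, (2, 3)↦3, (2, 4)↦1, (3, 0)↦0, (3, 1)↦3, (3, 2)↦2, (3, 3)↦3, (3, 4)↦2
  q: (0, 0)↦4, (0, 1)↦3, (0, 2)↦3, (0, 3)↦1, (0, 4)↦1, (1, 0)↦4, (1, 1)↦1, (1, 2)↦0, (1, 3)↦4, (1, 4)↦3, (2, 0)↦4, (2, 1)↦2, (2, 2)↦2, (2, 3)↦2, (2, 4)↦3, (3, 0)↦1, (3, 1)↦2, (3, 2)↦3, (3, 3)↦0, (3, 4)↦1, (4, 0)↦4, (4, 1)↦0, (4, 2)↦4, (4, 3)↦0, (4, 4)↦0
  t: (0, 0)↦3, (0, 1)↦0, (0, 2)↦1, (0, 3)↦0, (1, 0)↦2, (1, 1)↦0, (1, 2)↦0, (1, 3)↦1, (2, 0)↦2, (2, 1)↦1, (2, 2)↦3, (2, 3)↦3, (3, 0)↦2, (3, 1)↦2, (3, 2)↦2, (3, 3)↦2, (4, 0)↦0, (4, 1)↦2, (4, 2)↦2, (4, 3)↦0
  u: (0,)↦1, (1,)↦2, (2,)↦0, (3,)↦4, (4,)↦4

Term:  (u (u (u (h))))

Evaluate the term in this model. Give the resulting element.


value = 4

  h = 3
  (u (h)) = u(3,) = 4
  (u (u (h))) = u(4,) = 4
  (u (u (u (h)))) = u(4,) = 4


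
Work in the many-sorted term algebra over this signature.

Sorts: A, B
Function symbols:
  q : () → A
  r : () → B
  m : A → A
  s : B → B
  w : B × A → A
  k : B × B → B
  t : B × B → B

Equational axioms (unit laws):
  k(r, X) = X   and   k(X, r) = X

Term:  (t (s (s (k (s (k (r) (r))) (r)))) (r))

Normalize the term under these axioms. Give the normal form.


normal form = (t (s (s (s (r)))) (r))

1. (t (s (s (k (s (k (r) (r))) (r)))) (r))  →  (t (s (s (s (k (r) (r))))) (r))
2. (t (s (s (s (k (r) (r))))) (r))  →  (t (s (s (s (r)))) (r))


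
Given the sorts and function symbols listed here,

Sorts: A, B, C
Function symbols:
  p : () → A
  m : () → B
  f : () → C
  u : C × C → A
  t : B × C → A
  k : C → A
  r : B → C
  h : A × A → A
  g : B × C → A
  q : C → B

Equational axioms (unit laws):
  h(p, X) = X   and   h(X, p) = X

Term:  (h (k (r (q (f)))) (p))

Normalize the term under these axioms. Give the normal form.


normal form = (k (r (q (f))))

1. (h (k (r (q (f)))) (p))  →  (k (r (q (f))))


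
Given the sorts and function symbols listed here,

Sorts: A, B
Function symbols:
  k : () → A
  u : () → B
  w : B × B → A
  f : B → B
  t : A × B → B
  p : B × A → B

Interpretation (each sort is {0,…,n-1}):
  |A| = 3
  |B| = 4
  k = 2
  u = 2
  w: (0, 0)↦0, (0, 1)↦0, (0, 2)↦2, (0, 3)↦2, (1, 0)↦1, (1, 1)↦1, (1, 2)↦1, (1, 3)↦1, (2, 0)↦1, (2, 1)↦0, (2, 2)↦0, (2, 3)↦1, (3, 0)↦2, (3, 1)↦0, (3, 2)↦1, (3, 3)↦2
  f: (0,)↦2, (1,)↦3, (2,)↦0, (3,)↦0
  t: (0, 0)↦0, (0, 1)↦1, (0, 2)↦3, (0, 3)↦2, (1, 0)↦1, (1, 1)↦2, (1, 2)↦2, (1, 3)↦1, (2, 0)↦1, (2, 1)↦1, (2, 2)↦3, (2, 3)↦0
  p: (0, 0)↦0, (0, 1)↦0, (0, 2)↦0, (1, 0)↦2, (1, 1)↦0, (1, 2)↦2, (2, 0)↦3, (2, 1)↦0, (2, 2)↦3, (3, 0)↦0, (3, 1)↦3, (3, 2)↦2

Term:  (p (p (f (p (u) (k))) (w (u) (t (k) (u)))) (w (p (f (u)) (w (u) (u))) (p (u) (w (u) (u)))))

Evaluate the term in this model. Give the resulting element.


  u = 2
  k = 2
  (p (u) (k)) = p(2, 2) = 3
  (f (p (u) (k))) = f(3,) = 0
  u = 2
  k = 2
  u = 2
  (t (k) (u)) = t(2, 2) = 3
  (w (u) (t (k) (u))) = w(2, 3) = 1
  (p (f (p (u) (k))) (w (u) (t (k) (u)))) = p(0, 1) = 0
  u = 2
  (f (u)) = f(2,) = 0
  u = 2
  u = 2
  (w (u) (u)) = w(2, 2) = 0
  (p (f (u)) (w (u) (u))) = p(0, 0) = 0
  u = 2
  u = 2
  u = 2
  (w (u) (u)) = w(2, 2) = 0
  (p (u) (w (u) (u))) = p(2, 0) = 3
  (w (p (f (u)) (w (u) (u))) (p (u) (w (u) (u)))) = w(0, 3) = 2
  (p (p (f (p (u) (k))) (w (u) (t (k) (u)))) (w (p (f (u)) (w (u) (u))) (p (u) (w (u) (u))))) = p(0, 2) = 0

value = 0


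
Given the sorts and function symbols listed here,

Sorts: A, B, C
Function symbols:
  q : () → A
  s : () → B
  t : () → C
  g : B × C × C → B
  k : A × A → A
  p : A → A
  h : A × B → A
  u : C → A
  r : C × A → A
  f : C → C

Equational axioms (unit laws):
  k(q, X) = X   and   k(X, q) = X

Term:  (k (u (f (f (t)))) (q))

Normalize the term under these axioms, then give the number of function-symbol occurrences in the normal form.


size = 4

1. (k (u (f (f (t)))) (q))  →  (u (f (f (t))))
normal form: (u (f (f (t))))


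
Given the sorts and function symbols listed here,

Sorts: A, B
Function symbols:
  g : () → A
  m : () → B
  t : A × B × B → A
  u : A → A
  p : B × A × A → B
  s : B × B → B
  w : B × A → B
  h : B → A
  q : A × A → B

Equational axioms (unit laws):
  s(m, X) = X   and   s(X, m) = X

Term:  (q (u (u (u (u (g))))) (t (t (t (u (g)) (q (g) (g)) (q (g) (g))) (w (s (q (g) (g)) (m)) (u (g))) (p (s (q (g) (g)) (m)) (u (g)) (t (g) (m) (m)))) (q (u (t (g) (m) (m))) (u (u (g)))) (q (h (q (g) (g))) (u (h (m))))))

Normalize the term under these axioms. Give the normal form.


normal form = (q (u (u (u (u (g))))) (t (t (t (u (g)) (q (g) (g)) (q (g) (g))) (w (q (g) (g)) (u (g))) (p (q (g) (g)) (u (g)) (t (g) (m) (m)))) (q (u (t (g) (m) (m))) (u (u (g)))) (q (h (q (g) (g))) (u (h (m))))))

1. (q (u (u (u (u (g))))) (t (t (t (u (g)) (q (g) (g)) (q (g) (g))) (w (s (q (g) (g)) (m)) (u (g))) (p (s (q (g) (g)) (m)) (u (g)) (t (g) (m) (m)))) (q (u (t (g) (m) (m))) (u (u (g)))) (q (h (q (g) (g))) (u (h (m))))))  →  (q (u (u (u (u (g))))) (t (t (t (u (g)) (q (g) (g)) (q (g) (g))) (w (q (g) (g)) (u (g))) (p (s (q (g) (g)) (m)) (u (g)) (t (g) (m) (m)))) (q (u (t (g) (m) (m))) (u (u (g)))) (q (h (q (g) (g))) (u (h (m))))))
2. (q (u (u (u (u (g))))) (t (t (t (u (g)) (q (g) (g)) (q (g) (g))) (w (q (g) (g)) (u (g))) (p (s (q (g) (g)) (m)) (u (g)) (t (g) (m) (m)))) (q (u (t (g) (m) (m))) (u (u (g)))) (q (h (q (g) (g))) (u (h (m))))))  →  (q (u (u (u (u (g))))) (t (t (t (u (g)) (q (g) (g)) (q (g) (g))) (w (q (g) (g)) (u (g))) (p (q (g) (g)) (u (g)) (t (g) (m) (m)))) (q (u (t (g) (m) (m))) (u (u (g)))) (q (h (q (g) (g))) (u (h (m))))))


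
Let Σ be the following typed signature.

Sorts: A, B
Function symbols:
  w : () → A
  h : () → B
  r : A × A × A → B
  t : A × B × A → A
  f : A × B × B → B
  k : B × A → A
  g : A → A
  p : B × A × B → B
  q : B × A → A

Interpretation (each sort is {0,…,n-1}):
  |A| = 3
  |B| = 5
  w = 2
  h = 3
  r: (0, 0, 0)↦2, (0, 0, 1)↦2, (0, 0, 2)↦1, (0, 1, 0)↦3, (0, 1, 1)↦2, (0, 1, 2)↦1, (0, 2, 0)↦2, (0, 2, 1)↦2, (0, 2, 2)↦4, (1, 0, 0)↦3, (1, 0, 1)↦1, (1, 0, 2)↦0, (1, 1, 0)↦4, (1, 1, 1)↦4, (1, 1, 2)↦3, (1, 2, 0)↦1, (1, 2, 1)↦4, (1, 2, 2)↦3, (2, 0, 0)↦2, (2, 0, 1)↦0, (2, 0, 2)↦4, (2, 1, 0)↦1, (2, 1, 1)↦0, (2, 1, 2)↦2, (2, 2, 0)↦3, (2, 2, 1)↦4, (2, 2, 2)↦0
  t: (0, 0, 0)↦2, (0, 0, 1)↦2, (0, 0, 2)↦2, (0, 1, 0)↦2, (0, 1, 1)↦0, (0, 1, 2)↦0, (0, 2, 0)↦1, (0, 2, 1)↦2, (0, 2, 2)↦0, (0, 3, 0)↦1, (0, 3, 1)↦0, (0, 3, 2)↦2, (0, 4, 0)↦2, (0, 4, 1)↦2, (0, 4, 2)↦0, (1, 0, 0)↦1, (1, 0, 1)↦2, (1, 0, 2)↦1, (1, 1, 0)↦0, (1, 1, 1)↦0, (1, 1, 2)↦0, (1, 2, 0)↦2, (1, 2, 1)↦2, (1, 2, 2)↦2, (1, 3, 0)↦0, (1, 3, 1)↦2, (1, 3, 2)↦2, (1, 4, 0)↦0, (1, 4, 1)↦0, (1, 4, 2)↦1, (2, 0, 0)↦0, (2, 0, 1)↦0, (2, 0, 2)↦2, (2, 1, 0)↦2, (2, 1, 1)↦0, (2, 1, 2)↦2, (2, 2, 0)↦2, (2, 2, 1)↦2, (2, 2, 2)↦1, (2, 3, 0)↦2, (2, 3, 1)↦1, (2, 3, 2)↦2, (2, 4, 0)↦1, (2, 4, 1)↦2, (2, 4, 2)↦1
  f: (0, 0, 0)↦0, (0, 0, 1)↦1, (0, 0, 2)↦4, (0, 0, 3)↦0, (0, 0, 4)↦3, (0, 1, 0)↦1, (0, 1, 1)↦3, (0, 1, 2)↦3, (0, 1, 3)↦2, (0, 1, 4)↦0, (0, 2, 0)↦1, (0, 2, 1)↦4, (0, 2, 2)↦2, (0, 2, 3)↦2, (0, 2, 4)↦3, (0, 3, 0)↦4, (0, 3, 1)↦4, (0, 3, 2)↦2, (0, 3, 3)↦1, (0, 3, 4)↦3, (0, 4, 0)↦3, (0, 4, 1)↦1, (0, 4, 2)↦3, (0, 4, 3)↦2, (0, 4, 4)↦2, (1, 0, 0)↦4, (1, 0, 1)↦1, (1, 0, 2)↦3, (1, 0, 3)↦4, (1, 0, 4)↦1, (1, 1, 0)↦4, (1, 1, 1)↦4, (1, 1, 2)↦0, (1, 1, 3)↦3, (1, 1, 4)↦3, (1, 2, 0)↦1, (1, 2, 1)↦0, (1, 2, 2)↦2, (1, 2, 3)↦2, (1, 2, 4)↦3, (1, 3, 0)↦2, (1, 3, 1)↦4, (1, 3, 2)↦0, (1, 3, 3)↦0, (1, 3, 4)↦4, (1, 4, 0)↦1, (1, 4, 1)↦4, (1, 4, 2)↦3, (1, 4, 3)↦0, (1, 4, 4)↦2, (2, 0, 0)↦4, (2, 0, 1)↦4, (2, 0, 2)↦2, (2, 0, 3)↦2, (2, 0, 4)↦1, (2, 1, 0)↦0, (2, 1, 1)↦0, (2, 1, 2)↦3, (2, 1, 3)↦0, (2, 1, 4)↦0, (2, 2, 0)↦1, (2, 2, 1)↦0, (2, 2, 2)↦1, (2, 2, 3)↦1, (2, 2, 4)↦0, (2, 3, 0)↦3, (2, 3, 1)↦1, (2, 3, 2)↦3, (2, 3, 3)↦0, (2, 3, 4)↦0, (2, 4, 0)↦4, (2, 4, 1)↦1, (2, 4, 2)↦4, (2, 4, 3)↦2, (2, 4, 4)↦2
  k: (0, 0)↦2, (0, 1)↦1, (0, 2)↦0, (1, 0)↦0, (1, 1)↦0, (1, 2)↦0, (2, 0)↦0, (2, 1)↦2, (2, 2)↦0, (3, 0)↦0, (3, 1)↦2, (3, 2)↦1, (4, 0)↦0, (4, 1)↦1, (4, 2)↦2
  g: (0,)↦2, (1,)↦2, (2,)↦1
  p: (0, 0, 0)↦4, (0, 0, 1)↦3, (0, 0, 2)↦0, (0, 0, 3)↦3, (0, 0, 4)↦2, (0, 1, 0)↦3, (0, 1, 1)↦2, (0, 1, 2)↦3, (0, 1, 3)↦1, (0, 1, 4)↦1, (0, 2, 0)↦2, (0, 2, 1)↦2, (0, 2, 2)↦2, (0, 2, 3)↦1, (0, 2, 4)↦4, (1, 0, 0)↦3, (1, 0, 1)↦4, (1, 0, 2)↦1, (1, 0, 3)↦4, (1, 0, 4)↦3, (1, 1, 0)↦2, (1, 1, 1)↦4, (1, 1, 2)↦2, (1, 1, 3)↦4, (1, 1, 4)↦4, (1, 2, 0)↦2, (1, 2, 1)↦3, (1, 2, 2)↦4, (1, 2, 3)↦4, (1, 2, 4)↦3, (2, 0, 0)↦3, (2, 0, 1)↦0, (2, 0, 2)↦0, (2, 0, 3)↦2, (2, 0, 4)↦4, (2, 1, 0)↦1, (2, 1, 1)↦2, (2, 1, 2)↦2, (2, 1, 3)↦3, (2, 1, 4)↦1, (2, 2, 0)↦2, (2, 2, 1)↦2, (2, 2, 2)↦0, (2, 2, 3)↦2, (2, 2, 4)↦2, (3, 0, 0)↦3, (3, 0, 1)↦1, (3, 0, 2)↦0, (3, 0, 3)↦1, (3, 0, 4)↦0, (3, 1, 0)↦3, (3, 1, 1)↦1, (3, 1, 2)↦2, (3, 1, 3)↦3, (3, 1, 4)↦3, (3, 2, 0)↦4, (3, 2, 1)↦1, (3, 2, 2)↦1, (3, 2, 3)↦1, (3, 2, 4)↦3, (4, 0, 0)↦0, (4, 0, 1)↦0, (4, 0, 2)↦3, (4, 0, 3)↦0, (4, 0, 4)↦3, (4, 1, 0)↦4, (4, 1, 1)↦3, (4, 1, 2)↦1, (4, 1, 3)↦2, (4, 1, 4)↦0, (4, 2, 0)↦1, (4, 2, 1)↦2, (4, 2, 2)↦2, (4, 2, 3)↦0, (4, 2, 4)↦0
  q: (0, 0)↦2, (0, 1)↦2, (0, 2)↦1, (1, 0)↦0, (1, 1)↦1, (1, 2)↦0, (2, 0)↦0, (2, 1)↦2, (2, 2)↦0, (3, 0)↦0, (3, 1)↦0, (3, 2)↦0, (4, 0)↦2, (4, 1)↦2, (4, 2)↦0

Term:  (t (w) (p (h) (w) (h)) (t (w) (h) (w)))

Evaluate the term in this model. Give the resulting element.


  w = 2
  h = 3
  w = 2
  h = 3
  (p (h) (w) (h)) = p(3, 2, 3) = 1
  w = 2
  h = 3
  w = 2
  (t (w) (h) (w)) = t(2, 3, 2) = 2
  (t (w) (p (h) (w) (h)) (t (w) (h) (w))) = t(2, 1, 2) = 2

value = 2


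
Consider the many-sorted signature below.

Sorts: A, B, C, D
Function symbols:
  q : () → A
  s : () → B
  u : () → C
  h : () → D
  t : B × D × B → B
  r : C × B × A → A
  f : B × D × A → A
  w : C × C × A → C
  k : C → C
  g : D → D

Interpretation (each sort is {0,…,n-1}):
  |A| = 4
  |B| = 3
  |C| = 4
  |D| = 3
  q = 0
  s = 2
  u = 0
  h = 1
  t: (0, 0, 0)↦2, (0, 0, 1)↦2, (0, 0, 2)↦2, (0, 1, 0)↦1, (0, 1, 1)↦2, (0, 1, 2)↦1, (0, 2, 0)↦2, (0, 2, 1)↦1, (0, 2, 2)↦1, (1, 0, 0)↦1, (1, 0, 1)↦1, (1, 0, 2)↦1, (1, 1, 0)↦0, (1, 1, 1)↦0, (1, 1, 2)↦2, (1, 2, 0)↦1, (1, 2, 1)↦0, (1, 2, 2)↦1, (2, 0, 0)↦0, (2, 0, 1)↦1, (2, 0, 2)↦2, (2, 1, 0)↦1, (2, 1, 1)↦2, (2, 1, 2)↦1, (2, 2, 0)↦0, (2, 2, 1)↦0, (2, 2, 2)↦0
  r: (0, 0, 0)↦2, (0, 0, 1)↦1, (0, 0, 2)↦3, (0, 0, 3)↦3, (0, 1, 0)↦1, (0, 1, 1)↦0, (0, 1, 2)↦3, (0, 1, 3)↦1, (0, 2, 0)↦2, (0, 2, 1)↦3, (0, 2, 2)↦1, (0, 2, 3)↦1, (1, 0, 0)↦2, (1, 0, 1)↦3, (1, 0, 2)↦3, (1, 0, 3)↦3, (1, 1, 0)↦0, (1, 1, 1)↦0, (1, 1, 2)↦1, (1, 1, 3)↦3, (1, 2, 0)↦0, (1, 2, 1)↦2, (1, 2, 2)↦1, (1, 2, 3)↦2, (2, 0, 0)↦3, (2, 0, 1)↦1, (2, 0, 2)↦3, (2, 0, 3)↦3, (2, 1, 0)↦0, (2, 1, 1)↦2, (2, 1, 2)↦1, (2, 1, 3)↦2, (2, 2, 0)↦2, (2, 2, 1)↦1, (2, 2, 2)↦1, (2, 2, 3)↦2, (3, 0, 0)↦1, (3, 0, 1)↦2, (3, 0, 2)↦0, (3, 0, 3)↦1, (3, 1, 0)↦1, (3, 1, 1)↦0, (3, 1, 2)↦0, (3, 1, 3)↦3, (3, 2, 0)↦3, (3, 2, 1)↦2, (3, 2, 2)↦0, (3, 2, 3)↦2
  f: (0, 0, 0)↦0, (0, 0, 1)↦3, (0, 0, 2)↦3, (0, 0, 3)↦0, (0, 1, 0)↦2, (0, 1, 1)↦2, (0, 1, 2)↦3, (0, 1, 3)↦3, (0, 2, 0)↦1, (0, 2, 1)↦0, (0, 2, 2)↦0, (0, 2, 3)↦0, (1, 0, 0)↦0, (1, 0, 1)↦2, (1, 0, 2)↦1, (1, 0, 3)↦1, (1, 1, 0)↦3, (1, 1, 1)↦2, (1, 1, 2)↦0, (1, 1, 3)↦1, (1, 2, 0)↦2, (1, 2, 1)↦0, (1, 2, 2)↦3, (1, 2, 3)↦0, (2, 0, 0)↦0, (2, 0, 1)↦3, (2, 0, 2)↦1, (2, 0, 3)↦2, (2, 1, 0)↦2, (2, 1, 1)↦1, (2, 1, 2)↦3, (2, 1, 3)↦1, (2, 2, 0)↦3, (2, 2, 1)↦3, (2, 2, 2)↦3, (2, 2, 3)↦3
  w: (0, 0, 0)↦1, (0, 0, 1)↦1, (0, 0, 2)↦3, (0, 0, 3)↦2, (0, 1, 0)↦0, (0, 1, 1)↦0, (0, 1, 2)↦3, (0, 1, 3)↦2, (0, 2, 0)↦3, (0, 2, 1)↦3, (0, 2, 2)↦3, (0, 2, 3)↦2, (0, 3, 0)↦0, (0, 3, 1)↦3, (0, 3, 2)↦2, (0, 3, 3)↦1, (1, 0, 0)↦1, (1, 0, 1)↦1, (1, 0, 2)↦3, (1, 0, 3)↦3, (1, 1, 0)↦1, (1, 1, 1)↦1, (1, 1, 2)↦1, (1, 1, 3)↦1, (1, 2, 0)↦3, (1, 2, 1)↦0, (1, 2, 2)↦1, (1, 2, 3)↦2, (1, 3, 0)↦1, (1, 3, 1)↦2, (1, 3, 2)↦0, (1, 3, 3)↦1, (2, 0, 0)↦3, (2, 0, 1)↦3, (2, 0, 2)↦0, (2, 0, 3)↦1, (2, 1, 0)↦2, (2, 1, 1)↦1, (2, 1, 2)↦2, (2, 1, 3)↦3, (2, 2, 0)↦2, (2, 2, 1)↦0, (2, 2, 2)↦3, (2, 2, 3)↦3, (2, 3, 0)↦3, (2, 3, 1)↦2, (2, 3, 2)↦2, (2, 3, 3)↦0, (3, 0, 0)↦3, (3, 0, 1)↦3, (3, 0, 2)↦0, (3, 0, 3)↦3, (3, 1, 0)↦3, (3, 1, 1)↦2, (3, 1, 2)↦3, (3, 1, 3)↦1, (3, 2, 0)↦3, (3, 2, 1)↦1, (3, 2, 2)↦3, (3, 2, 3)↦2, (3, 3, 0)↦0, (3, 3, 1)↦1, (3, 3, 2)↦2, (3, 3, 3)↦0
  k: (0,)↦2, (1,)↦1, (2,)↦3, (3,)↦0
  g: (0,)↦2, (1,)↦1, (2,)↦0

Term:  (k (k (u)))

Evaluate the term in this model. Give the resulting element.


  u = 0
  (k (u)) = k(0,) = 2
  (k (k (u))) = k(2,) = 3

value = 3


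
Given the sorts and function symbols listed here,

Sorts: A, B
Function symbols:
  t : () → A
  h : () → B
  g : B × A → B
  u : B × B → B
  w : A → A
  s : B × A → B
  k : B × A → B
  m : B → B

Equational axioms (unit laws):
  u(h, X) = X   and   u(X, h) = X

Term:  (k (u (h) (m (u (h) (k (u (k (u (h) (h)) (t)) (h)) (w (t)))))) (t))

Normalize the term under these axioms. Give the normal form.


normal form = (k (m (k (k (h) (t)) (w (t)))) (t))

1. (k (u (h) (m (u (h) (k (u (k (u (h) (h)) (t)) (h)) (w (t)))))) (t))  →  (k (m (u (h) (k (u (k (u (h) (h)) (t)) (h)) (w (t))))) (t))
2. (k (m (u (h) (k (u (k (u (h) (h)) (t)) (h)) (w (t))))) (t))  →  (k (m (k (u (k (u (h) (h)) (t)) (h)) (w (t)))) (t))
3. (k (m (k (u (k (u (h) (h)) (t)) (h)) (w (t)))) (t))  →  (k (m (k (k (u (h) (h)) (t)) (w (t)))) (t))
4. (k (m (k (k (u (h) (h)) (t)) (w (t)))) (t))  →  (k (m (k (k (h) (t)) (w (t)))) (t))


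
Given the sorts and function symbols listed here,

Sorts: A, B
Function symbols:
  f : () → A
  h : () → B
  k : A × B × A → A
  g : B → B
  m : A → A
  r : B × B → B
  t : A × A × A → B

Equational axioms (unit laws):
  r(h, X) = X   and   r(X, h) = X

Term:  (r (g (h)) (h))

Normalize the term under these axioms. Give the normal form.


1. (r (g (h)) (h))  →  (g (h))

normal form = (g (h))


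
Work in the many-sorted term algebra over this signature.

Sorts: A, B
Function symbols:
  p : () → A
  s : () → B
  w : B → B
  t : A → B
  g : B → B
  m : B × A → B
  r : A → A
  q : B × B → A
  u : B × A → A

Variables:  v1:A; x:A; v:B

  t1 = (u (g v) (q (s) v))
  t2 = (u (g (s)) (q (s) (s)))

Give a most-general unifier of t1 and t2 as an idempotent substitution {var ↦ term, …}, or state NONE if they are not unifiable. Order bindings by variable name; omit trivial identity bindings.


{v ↦ (s)}


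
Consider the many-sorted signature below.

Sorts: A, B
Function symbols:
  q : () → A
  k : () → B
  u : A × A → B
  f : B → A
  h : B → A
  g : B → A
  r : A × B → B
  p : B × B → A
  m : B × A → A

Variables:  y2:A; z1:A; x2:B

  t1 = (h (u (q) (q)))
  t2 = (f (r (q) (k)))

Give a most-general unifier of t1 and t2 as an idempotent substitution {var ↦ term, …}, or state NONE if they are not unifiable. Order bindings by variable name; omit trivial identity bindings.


NONE (not unifiable)

head clash or occurs-check failure — not unifiable


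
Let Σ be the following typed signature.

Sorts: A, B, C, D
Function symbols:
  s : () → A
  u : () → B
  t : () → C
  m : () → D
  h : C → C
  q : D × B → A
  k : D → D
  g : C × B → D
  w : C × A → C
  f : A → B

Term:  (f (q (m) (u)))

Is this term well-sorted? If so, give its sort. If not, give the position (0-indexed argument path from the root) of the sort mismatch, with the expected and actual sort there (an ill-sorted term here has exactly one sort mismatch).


well-sorted; sort = B

    (m) : D
    (u) : B
  (q (m) (u)) : A
(f (q (m) (u))) : B


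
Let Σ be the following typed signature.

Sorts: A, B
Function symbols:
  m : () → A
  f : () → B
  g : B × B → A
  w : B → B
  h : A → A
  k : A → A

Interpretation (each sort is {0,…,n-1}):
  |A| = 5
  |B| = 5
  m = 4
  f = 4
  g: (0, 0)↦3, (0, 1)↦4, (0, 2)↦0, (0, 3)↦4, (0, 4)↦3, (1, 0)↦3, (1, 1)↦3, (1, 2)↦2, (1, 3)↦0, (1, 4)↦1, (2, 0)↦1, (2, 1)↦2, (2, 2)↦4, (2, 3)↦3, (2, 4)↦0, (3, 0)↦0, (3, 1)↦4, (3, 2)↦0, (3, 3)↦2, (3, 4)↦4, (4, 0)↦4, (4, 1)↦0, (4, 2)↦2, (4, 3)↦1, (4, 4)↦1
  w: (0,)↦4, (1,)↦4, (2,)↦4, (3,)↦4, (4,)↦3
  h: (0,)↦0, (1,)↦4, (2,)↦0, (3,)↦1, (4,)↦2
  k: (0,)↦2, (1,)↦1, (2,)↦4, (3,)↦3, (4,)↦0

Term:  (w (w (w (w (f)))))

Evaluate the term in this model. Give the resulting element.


value = 4

  f = 4
  (w (f)) = w(4,) = 3
  (w (w (f))) = w(3,) = 4
  (w (w (w (f)))) = w(4,) = 3
  (w (w (w (w (f))))) = w(3,) = 4


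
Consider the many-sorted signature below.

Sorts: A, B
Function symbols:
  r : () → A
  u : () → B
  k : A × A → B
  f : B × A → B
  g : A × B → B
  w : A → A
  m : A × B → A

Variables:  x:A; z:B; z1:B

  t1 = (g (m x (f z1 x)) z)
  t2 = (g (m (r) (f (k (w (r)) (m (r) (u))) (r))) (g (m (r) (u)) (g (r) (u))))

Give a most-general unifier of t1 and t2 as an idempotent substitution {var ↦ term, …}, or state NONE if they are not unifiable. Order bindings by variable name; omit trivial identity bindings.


{x ↦ (r), z ↦ (g (m (r) (u)) (g (r) (u))), z1 ↦ (k (w (r)) (m (r) (u)))}


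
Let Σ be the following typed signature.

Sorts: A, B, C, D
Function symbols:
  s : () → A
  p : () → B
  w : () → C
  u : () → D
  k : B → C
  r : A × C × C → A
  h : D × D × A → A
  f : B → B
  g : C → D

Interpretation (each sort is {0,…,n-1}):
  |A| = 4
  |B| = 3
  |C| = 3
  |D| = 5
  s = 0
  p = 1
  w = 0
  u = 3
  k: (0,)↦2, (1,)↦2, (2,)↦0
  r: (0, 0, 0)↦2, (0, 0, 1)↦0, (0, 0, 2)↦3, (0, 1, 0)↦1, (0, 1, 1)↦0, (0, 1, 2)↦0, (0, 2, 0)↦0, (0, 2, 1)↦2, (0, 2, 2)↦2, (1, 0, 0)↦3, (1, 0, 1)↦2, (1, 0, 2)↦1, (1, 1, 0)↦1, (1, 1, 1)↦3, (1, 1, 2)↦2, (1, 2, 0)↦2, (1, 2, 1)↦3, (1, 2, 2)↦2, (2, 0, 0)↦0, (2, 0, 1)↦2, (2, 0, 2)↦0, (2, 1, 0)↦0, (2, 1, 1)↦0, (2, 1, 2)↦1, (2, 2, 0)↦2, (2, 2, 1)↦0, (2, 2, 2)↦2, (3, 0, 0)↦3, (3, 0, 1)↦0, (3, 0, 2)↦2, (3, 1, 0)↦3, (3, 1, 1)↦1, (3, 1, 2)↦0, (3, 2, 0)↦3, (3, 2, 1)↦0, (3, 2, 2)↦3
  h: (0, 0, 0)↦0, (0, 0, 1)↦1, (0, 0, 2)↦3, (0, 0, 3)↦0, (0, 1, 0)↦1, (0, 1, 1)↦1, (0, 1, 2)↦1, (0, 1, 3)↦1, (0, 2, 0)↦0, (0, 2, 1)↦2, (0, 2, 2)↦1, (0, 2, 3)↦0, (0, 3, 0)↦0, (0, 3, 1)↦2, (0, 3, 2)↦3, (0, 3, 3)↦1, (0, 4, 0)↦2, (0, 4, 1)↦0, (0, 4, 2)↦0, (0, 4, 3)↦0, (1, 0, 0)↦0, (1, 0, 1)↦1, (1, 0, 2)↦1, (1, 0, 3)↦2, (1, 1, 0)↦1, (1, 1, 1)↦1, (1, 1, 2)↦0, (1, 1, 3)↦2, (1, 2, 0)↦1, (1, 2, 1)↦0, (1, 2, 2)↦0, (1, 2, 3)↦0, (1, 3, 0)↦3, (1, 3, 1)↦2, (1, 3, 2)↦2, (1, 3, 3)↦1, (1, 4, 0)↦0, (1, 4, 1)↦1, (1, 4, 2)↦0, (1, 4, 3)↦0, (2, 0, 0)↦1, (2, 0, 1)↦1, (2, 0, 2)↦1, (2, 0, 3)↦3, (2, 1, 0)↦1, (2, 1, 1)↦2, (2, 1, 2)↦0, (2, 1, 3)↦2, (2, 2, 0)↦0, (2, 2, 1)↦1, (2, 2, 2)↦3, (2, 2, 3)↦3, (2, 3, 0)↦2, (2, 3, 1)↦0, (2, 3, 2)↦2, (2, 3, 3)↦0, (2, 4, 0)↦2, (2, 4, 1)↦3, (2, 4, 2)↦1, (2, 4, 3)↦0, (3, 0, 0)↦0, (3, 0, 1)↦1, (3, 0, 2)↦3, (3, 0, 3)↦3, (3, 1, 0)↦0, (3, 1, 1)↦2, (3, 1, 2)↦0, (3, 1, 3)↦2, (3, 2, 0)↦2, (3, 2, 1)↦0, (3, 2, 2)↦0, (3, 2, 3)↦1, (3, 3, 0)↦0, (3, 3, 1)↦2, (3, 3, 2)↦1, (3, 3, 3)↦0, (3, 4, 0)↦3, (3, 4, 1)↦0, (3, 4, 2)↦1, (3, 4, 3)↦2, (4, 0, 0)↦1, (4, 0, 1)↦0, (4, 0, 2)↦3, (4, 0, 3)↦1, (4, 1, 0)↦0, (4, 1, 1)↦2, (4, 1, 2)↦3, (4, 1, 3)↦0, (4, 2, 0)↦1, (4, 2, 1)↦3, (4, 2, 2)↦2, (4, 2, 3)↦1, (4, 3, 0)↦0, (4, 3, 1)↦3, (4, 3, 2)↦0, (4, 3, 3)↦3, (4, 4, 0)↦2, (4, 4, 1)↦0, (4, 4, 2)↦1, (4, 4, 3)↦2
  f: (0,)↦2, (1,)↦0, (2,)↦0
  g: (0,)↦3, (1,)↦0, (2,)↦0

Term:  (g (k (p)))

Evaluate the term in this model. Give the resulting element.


  p = 1
  (k (p)) = k(1,) = 2
  (g (k (p))) = g(2,) = 0

value = 0


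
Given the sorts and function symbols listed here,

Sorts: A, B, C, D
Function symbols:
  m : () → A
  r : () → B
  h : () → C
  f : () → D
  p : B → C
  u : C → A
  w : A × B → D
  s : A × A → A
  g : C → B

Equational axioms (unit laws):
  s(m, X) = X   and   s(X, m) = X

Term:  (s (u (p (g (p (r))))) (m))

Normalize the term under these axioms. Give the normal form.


normal form = (u (p (g (p (r)))))

1. (s (u (p (g (p (r))))) (m))  →  (u (p (g (p (r)))))


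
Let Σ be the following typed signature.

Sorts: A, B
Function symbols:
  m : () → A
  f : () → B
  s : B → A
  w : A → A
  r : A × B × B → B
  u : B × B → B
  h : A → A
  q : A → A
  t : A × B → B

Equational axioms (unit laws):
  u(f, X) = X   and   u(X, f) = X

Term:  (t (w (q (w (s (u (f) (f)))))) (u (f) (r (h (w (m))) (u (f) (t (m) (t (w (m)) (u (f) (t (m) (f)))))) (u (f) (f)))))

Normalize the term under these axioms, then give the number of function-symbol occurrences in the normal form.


1. (t (w (q (w (s (u (f) (f)))))) (u (f) (r (h (w (m))) (u (f) (t (m) (t (w (m)) (u (f) (t (m) (f)))))) (u (f) (f)))))  →  (t (w (q (w (s (f))))) (u (f) (r (h (w (m))) (u (f) (t (m) (t (w (m)) (u (f) (t (m) (f)))))) (u (f) (f)))))
2. (t (w (q (w (s (f))))) (u (f) (r (h (w (m))) (u (f) (t (m) (t (w (m)) (u (f) (t (m) (f)))))) (u (f) (f)))))  →  (t (w (q (w (s (f))))) (r (h (w (m))) (u (f) (t (m) (t (w (m)) (u (f) (t (m) (f)))))) (u (f) (f))))
3. (t (w (q (w (s (f))))) (r (h (w (m))) (u (f) (t (m) (t (w (m)) (u (f) (t (m) (f)))))) (u (f) (f))))  →  (t (w (q (w (s (f))))) (r (h (w (m))) (t (m) (t (w (m)) (u (f) (t (m) (f))))) (u (f) (f))))
4. (t (w (q (w (s (f))))) (r (h (w (m))) (t (m) (t (w (m)) (u (f) (t (m) (f))))) (u (f) (f))))  →  (t (w (q (w (s (f))))) (r (h (w (m))) (t (m) (t (w (m)) (t (m) (f)))) (u (f) (f))))
5. (t (w (q (w (s (f))))) (r (h (w (m))) (t (m) (t (w (m)) (t (m) (f)))) (u (f) (f))))  →  (t (w (q (w (s (f))))) (r (h (w (m))) (t (m) (t (w (m)) (t (m) (f)))) (f)))
normal form: (t (w (q (w (s (f))))) (r (h (w (m))) (t (m) (t (w (m)) (t (m) (f)))) (f)))

size = 19


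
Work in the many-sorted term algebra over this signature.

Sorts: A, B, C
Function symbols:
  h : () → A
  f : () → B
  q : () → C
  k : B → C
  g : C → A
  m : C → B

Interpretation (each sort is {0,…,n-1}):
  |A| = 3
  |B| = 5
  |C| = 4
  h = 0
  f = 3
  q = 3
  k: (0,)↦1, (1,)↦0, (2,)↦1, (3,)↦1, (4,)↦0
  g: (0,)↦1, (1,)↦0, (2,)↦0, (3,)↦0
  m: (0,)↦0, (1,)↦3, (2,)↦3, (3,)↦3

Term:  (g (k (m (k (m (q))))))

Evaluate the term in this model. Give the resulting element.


  q = 3
  (m (q)) = m(3,) = 3
  (k (m (q))) = k(3,) = 1
  (m (k (m (q)))) = m(1,) = 3
  (k (m (k (m (q))))) = k(3,) = 1
  (g (k (m (k (m (q)))))) = g(1,) = 0

value = 0
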